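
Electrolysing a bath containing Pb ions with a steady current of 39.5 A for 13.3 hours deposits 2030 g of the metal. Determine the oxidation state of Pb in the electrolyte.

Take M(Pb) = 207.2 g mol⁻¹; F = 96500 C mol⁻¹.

Q = I·t = 39.50 A × 47880 s = 1891000 C, so n(e⁻) = 1891000/96500 = 19.60 mol.
n(Pb) deposited = 2030 / 207.2 = 9.797 mol.
Electrons per atom = n(e⁻)/n(Pb) = 19.60 / 9.797 = 2.00 ≈ 2, so the ion is Pb²⁺.

+2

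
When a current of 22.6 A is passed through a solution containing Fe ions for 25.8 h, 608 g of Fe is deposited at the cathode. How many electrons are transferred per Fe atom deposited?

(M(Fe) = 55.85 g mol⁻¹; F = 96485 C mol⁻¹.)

2

Q = I·t = 22.60 A × 92880 s = 2099000 C, so n(e⁻) = 2099000/96485 = 21.76 mol.
n(Fe) deposited = 608 / 55.85 = 10.89 mol.
Electrons per atom = n(e⁻)/n(Fe) = 21.76 / 10.89 = 2.00 ≈ 2, so the ion is Fe²⁺.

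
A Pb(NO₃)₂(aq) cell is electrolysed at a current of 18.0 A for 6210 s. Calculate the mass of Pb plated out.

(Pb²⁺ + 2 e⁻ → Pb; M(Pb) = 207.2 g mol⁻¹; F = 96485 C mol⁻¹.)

Q = I·t = 18.00 A × 6210.0 s = 111800 C.
n(e⁻) = Q/F = 111800 / 96485 = 1.159 mol.
Pb²⁺ + 2 e⁻ → Pb, so n(Pb) = n(e⁻)/2 = 0.5793 mol.
m = n·M = 0.5793 × 207.2 = 120 g.

120 g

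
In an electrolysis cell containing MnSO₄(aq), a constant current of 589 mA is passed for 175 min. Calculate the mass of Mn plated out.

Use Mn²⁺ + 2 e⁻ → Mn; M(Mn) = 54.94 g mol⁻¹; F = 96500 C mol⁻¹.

Q = I·t = 0.5890 A × 10500 s = 6184 C.
n(e⁻) = Q/F = 6184 / 96500 = 0.06409 mol.
Mn²⁺ + 2 e⁻ → Mn, so n(Mn) = n(e⁻)/2 = 0.03204 mol.
m = n·M = 0.03204 × 54.94 = 1.76 g.

1.76 g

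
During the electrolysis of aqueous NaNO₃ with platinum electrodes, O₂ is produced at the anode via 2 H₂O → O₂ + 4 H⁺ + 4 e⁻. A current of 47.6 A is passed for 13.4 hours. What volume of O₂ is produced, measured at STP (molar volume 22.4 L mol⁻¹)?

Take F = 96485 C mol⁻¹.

133 L

Q = I·t = 47.60 A × 48240 s = 2296000 C.
n(e⁻) = Q/F = 2296000 / 96485 = 23.80 mol.
4 electrons are transferred per O₂ molecule, so n(O₂) = 23.80 / 4 = 5.950 mol.
V = n × V_m = 5.950 × 22.4 = 133 L.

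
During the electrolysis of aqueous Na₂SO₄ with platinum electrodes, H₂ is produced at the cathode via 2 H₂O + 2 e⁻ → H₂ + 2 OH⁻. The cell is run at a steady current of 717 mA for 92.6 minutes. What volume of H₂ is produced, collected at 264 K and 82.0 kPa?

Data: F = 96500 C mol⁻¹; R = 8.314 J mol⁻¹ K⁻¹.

Q = I·t = 0.7170 A × 5556.0 s = 3984 C.
n(e⁻) = Q/F = 3984 / 96500 = 0.04128 mol.
2 electrons are transferred per H₂ molecule, so n(H₂) = 0.04128 / 2 = 0.02064 mol.
V = nRT/P = (0.02064 × 8.314 × 264) / (82.0 × 10³ Pa) = 5.52 × 10⁻⁴ m³ = 0.552 L.

0.552 L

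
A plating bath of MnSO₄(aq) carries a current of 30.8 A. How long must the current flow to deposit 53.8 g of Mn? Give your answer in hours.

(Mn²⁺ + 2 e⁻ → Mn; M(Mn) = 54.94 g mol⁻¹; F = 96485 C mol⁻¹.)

n(Mn) = m/M = 53.8 / 54.94 = 0.9793 mol.
Each Mn atom requires 2 electrons, so n(e⁻) = 2 × 0.9793 = 1.959 mol.
Q = n(e⁻)·F = 1.959 × 96485 = 189000 C.
t = Q/I = 189000 / 30.80 A = 6135 s = 1.70 h.

1.70 h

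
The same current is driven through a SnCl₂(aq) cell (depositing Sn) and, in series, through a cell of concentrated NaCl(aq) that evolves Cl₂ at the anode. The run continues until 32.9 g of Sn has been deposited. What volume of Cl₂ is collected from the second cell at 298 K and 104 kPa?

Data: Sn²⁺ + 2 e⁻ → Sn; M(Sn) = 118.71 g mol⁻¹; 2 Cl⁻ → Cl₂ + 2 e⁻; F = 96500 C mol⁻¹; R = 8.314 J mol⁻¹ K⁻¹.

n(Sn) = 32.9 / 118.71 = 0.2771 mol, so n(e⁻) = 2 × 0.2771 = 0.5543 mol.
The cells are in series, so the same 0.5543 mol of electrons passes through the second cell.
2 Cl⁻ → Cl₂ + 2 e⁻ — 2 mol e⁻ per mol Cl₂, so n(Cl₂) = 0.5543/2 = 0.2771 mol.
V = nRT/P = (0.2771 × 8.314 × 298) / (104 × 10³) = 0.00660 m³ = 6.60 L.

6.60 L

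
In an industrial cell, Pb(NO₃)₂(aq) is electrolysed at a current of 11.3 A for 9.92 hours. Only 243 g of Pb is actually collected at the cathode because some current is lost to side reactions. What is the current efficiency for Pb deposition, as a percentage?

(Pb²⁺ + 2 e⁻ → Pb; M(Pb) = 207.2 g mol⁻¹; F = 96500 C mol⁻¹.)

56.1 %

Q = I·t = 11.30 × 35712 = 403500 C; n(e⁻) = 403500/96500 = 4.182 mol.
Theoretical n(Pb) = n(e⁻)/2 = 2.091 mol, i.e. m_theo = 2.091 × 207.2 = 433.2 g.
Efficiency = m_actual / m_theo = 243 / 433.2 = 56.1 %.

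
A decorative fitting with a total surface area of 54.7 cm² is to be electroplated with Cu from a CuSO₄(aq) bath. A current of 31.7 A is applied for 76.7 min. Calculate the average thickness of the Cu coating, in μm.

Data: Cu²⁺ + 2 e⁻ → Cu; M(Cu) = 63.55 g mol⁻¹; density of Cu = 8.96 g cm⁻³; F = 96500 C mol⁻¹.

Q = I·t = 31.70 × 4602.0 = 145900 C; n(e⁻) = 1.512 mol.
n(Cu) = n(e⁻)/2 = 0.7559 mol, so m = 0.7559 × 63.55 = 48.04 g.
Volume = m/ρ = 48.04 / 8.96 = 5.361 cm³.
Thickness = V/A = 5.361 / 54.7 = 0.0980 cm = 980 μm.

980 μm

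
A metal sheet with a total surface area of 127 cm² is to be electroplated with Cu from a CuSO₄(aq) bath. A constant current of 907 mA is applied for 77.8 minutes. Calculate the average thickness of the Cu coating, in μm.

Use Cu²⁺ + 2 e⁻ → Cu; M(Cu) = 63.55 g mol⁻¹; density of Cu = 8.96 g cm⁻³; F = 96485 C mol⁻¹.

Q = I·t = 0.9070 × 4668.0 = 4234 C; n(e⁻) = 0.04388 mol.
n(Cu) = n(e⁻)/2 = 0.02194 mol, so m = 0.02194 × 63.55 = 1.394 g.
Volume = m/ρ = 1.394 / 8.96 = 0.1556 cm³.
Thickness = V/A = 0.1556 / 127 = 0.00123 cm = 12.3 μm.

12.3 μm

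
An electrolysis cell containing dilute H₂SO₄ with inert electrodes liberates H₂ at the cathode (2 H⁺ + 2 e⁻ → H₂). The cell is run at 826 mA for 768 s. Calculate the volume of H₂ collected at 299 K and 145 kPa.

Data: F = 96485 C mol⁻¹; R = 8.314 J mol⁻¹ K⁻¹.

0.0564 L

Q = I·t = 0.8260 A × 768.00 s = 634.4 C.
n(e⁻) = Q/F = 634.4 / 96485 = 0.006575 mol.
2 electrons are transferred per H₂ molecule, so n(H₂) = 0.006575 / 2 = 0.003287 mol.
V = nRT/P = (0.003287 × 8.314 × 299) / (145 × 10³ Pa) = 5.64 × 10⁻⁵ m³ = 0.0564 L.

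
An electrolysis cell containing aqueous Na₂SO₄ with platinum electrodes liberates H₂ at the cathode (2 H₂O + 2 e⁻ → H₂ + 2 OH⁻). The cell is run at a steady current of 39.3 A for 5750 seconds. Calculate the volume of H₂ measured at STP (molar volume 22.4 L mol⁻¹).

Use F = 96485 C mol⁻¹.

Q = I·t = 39.30 A × 5750.0 s = 226000 C.
n(e⁻) = Q/F = 226000 / 96485 = 2.342 mol.
2 electrons are transferred per H₂ molecule, so n(H₂) = 2.342 / 2 = 1.171 mol.
V = n × V_m = 1.171 × 22.4 = 26.2 L.

26.2 L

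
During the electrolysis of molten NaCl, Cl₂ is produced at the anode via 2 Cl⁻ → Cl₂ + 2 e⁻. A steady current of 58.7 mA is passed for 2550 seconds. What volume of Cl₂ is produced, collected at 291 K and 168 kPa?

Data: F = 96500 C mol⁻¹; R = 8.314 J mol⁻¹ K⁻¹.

0.0112 L

Q = I·t = 0.05870 A × 2550.0 s = 149.7 C.
n(e⁻) = Q/F = 149.7 / 96500 = 0.001551 mol.
2 electrons are transferred per Cl₂ molecule, so n(Cl₂) = 0.001551 / 2 = 0.0007756 mol.
V = nRT/P = (0.0007756 × 8.314 × 291) / (168 × 10³ Pa) = 1.12 × 10⁻⁵ m³ = 0.0112 L.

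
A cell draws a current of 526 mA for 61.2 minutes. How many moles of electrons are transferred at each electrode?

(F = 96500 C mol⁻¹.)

Q = I·t = 0.5260 A × 3672.0 s = 1931 C.
n(e⁻) = Q/F = 1931 / 96500 = 0.0200 mol.

0.0200 mol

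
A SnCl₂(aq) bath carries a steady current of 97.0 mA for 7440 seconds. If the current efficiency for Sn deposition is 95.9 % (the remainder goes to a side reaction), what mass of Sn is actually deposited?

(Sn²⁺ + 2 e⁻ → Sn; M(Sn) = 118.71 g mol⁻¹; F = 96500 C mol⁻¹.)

Q = I·t = 0.09700 × 7440.0 = 721.7 C.
n(e⁻) = 721.7/96500 = 0.007479 mol; theoretically n(Sn) = 0.007479/2 = 0.003739 mol, m_theo = 0.4439 g.
At 95.9 % efficiency, m_actual = 0.959 × 0.4439 = 0.426 g.

0.426 g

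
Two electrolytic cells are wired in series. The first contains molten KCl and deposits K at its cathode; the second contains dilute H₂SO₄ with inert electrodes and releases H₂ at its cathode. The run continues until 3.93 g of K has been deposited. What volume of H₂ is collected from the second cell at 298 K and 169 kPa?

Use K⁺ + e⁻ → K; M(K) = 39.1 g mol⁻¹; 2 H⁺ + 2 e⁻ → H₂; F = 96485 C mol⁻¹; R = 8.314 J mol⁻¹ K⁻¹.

0.737 L

n(K) = 3.93 / 39.1 = 0.1005 mol, so n(e⁻) = 1 × 0.1005 = 0.1005 mol.
The cells are in series, so the same 0.1005 mol of electrons passes through the second cell.
2 H⁺ + 2 e⁻ → H₂ — 2 mol e⁻ per mol H₂, so n(H₂) = 0.1005/2 = 0.05026 mol.
V = nRT/P = (0.05026 × 8.314 × 298) / (169 × 10³) = 7.37 × 10⁻⁴ m³ = 0.737 L.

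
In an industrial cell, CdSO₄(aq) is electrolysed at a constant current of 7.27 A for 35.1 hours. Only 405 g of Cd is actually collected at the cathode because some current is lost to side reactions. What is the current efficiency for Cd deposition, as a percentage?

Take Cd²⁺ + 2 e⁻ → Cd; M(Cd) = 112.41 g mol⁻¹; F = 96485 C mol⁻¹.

Q = I·t = 7.270 × 126360 = 918600 C; n(e⁻) = 918600/96485 = 9.521 mol.
Theoretical n(Cd) = n(e⁻)/2 = 4.761 mol, i.e. m_theo = 4.761 × 112.41 = 535.1 g.
Efficiency = m_actual / m_theo = 405 / 535.1 = 75.7 %.

75.7 %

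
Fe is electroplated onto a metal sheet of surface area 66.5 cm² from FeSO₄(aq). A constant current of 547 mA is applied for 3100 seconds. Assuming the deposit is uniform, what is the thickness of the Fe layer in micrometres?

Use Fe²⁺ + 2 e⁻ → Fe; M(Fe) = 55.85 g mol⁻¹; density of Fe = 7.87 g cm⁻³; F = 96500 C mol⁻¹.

Q = I·t = 0.5470 × 3100.0 = 1696 C; n(e⁻) = 0.01757 mol.
n(Fe) = n(e⁻)/2 = 0.008786 mol, so m = 0.008786 × 55.85 = 0.4907 g.
Volume = m/ρ = 0.4907 / 7.87 = 0.06235 cm³.
Thickness = V/A = 0.06235 / 66.5 = 9.38 × 10⁻⁴ cm = 9.38 μm.

9.38 μm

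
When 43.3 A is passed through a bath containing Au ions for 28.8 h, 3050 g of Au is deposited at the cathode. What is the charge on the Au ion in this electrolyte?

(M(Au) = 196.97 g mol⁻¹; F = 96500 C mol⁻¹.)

+3

Q = I·t = 43.30 A × 103680 s = 4489000 C, so n(e⁻) = 4489000/96500 = 46.52 mol.
n(Au) deposited = 3050 / 196.97 = 15.48 mol.
Electrons per atom = n(e⁻)/n(Au) = 46.52 / 15.48 = 3.00 ≈ 3, so the ion is Au³⁺.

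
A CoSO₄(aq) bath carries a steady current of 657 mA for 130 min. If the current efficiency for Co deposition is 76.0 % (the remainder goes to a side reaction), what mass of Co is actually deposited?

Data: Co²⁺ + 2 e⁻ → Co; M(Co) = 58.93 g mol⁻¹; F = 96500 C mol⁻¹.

1.19 g

Q = I·t = 0.6570 × 7800.0 = 5125 C.
n(e⁻) = 5125/96500 = 0.05310 mol; theoretically n(Co) = 0.05310/2 = 0.02655 mol, m_theo = 1.565 g.
At 76.0 % efficiency, m_actual = 0.760 × 1.565 = 1.19 g.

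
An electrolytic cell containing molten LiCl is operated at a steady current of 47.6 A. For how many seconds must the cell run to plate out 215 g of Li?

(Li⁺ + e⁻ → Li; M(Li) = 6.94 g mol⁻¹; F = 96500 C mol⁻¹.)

n(Li) = m/M = 215 / 6.94 = 30.98 mol.
Each Li atom requires 1 electron, so n(e⁻) = 1 × 30.98 = 30.98 mol.
Q = n(e⁻)·F = 30.98 × 96500 = 2990000 C.
t = Q/I = 2990000 / 47.60 A = 62810 s.

62800 s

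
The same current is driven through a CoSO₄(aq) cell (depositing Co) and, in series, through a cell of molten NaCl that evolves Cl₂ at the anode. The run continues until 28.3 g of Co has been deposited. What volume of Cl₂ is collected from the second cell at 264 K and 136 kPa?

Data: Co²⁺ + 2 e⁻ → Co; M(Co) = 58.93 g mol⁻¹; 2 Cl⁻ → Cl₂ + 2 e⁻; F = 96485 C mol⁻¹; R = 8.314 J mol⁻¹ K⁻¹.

7.75 L

n(Co) = 28.3 / 58.93 = 0.4802 mol, so n(e⁻) = 2 × 0.4802 = 0.9605 mol.
The cells are in series, so the same 0.9605 mol of electrons passes through the second cell.
2 Cl⁻ → Cl₂ + 2 e⁻ — 2 mol e⁻ per mol Cl₂, so n(Cl₂) = 0.9605/2 = 0.4802 mol.
V = nRT/P = (0.4802 × 8.314 × 264) / (136 × 10³) = 0.00775 m³ = 7.75 L.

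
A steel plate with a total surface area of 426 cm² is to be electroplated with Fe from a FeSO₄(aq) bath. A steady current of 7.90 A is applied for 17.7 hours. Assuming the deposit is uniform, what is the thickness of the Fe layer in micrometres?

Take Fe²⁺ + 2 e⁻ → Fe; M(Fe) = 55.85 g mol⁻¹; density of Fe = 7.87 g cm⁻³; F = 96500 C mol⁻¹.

434 μm

Q = I·t = 7.900 × 63720 = 503400 C; n(e⁻) = 5.216 mol.
n(Fe) = n(e⁻)/2 = 2.608 mol, so m = 2.608 × 55.85 = 145.7 g.
Volume = m/ρ = 145.7 / 7.87 = 18.51 cm³.
Thickness = V/A = 18.51 / 426 = 0.0434 cm = 434 μm.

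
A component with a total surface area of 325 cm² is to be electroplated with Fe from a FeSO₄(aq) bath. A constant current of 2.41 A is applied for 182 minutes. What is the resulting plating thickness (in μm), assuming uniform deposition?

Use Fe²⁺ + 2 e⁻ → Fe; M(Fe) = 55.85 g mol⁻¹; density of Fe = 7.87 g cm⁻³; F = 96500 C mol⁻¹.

29.8 μm

Q = I·t = 2.410 × 10920 = 26320 C; n(e⁻) = 0.2727 mol.
n(Fe) = n(e⁻)/2 = 0.1364 mol, so m = 0.1364 × 55.85 = 7.616 g.
Volume = m/ρ = 7.616 / 7.87 = 0.9677 cm³.
Thickness = V/A = 0.9677 / 325 = 0.00298 cm = 29.8 μm.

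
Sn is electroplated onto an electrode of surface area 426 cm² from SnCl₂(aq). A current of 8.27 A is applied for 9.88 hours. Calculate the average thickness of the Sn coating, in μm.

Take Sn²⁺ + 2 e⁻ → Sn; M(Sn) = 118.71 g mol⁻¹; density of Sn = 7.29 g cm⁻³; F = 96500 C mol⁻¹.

583 μm

Q = I·t = 8.270 × 35568 = 294100 C; n(e⁻) = 3.048 mol.
n(Sn) = n(e⁻)/2 = 1.524 mol, so m = 1.524 × 118.71 = 180.9 g.
Volume = m/ρ = 180.9 / 7.29 = 24.82 cm³.
Thickness = V/A = 24.82 / 426 = 0.0583 cm = 583 μm.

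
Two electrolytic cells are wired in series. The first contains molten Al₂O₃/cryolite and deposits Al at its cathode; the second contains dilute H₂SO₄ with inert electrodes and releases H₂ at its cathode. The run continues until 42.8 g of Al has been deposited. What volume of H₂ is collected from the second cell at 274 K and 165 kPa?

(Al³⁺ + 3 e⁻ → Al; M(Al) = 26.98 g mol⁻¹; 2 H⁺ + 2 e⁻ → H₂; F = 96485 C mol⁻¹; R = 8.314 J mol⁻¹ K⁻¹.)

32.9 L

n(Al) = 42.8 / 26.98 = 1.586 mol, so n(e⁻) = 3 × 1.586 = 4.759 mol.
The cells are in series, so the same 4.759 mol of electrons passes through the second cell.
2 H⁺ + 2 e⁻ → H₂ — 2 mol e⁻ per mol H₂, so n(H₂) = 4.759/2 = 2.380 mol.
V = nRT/P = (2.380 × 8.314 × 274) / (165 × 10³) = 0.0329 m³ = 32.9 L.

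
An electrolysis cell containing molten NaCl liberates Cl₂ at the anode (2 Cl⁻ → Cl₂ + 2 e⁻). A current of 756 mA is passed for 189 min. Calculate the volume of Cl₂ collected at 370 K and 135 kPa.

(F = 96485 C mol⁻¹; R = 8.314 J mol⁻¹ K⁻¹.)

Q = I·t = 0.7560 A × 11340 s = 8573 C.
n(e⁻) = Q/F = 8573 / 96485 = 0.08885 mol.
2 electrons are transferred per Cl₂ molecule, so n(Cl₂) = 0.08885 / 2 = 0.04443 mol.
V = nRT/P = (0.04443 × 8.314 × 370) / (135 × 10³ Pa) = 0.00101 m³ = 1.01 L.

1.01 L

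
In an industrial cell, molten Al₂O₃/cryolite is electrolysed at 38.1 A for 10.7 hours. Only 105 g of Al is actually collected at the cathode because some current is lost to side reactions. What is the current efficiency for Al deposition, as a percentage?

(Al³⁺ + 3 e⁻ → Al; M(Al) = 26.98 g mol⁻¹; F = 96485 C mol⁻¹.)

76.8 %

Q = I·t = 38.10 × 38520 = 1468000 C; n(e⁻) = 1468000/96485 = 15.21 mol.
Theoretical n(Al) = n(e⁻)/3 = 5.070 mol, i.e. m_theo = 5.070 × 26.98 = 136.8 g.
Efficiency = m_actual / m_theo = 105 / 136.8 = 76.8 %.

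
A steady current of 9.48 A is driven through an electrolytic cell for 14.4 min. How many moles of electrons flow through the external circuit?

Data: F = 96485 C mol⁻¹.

Q = I·t = 9.480 A × 864.00 s = 8191 C.
n(e⁻) = Q/F = 8191 / 96485 = 0.0849 mol.

0.0849 mol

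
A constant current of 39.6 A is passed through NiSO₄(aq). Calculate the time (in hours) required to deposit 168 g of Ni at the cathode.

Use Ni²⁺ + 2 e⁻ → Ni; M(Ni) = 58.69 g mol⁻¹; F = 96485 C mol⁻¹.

3.87 h

n(Ni) = m/M = 168 / 58.69 = 2.862 mol.
Each Ni atom requires 2 electrons, so n(e⁻) = 2 × 2.862 = 5.725 mol.
Q = n(e⁻)·F = 5.725 × 96485 = 552400 C.
t = Q/I = 552400 / 39.60 A = 13950 s = 3.87 h.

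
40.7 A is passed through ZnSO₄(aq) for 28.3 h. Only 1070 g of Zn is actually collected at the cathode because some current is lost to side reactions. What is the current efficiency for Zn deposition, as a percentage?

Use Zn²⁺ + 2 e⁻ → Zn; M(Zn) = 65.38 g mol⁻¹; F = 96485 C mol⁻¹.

Q = I·t = 40.70 × 101880 = 4147000 C; n(e⁻) = 4147000/96485 = 42.98 mol.
Theoretical n(Zn) = n(e⁻)/2 = 21.49 mol, i.e. m_theo = 21.49 × 65.38 = 1405 g.
Efficiency = m_actual / m_theo = 1070 / 1405 = 76.2 %.

76.2 %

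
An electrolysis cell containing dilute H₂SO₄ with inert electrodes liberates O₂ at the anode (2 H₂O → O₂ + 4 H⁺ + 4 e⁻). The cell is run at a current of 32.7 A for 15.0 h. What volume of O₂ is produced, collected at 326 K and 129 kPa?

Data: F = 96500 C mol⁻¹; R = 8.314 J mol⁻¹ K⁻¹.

Q = I·t = 32.70 A × 54000 s = 1766000 C.
n(e⁻) = Q/F = 1766000 / 96500 = 18.30 mol.
4 electrons are transferred per O₂ molecule, so n(O₂) = 18.30 / 4 = 4.575 mol.
V = nRT/P = (4.575 × 8.314 × 326) / (129 × 10³ Pa) = 0.0961 m³ = 96.1 L.

96.1 L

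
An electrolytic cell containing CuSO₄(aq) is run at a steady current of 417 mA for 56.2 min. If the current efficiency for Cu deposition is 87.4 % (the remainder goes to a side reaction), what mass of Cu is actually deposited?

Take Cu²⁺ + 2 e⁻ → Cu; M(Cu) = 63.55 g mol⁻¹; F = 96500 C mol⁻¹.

0.405 g

Q = I·t = 0.4170 × 3372.0 = 1406 C.
n(e⁻) = 1406/96500 = 0.01457 mol; theoretically n(Cu) = 0.01457/2 = 0.007286 mol, m_theo = 0.4630 g.
At 87.4 % efficiency, m_actual = 0.874 × 0.4630 = 0.405 g.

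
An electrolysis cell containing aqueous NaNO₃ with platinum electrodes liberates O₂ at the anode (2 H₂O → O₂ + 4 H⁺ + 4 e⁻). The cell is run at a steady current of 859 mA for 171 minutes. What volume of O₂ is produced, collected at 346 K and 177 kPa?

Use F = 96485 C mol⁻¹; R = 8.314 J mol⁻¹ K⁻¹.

0.371 L

Q = I·t = 0.8590 A × 10260 s = 8813 C.
n(e⁻) = Q/F = 8813 / 96485 = 0.09134 mol.
4 electrons are transferred per O₂ molecule, so n(O₂) = 0.09134 / 4 = 0.02284 mol.
V = nRT/P = (0.02284 × 8.314 × 346) / (177 × 10³ Pa) = 3.71 × 10⁻⁴ m³ = 0.371 L.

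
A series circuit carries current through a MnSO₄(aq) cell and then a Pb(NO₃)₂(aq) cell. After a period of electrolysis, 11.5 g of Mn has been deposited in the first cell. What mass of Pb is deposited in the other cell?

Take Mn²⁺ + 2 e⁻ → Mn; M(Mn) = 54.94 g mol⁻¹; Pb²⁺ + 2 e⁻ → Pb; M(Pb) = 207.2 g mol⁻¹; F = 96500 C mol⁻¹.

43.4 g

n(Mn) = 11.5 / 54.94 = 0.2093 mol.
Since Mn²⁺ + 2 e⁻ → Mn, n(e⁻) passed = 2 × 0.2093 = 0.4186 mol.
Cells in series carry the same charge, so the same 0.4186 mol of electrons passes through cell 2.
Pb²⁺ + 2 e⁻ → Pb, so n(Pb) = 0.4186 / 2 = 0.2093 mol.
m(Pb) = 0.2093 × 207.2 = 43.4 g.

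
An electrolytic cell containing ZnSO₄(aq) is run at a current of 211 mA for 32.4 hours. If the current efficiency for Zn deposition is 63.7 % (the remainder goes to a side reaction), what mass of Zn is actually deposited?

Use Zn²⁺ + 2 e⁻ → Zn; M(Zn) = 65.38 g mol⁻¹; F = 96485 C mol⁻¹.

5.31 g

Q = I·t = 0.2110 × 116640 = 24610 C.
n(e⁻) = 24610/96485 = 0.2551 mol; theoretically n(Zn) = 0.2551/2 = 0.1275 mol, m_theo = 8.338 g.
At 63.7 % efficiency, m_actual = 0.637 × 8.338 = 5.31 g.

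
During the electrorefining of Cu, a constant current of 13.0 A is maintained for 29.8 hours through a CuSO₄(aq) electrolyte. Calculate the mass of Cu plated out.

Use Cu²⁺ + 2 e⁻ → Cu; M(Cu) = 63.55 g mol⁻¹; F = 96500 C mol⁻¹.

459 g

Q = I·t = 13.00 A × 107280 s = 1395000 C.
n(e⁻) = Q/F = 1395000 / 96500 = 14.45 mol.
Cu²⁺ + 2 e⁻ → Cu, so n(Cu) = n(e⁻)/2 = 7.226 mol.
m = n·M = 7.226 × 63.55 = 459 g.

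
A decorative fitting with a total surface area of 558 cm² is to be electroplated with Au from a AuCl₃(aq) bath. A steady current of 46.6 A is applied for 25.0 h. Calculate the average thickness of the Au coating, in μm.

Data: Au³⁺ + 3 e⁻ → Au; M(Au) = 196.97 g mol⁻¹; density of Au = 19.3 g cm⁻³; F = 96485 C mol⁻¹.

Q = I·t = 46.60 × 90000 = 4194000 C; n(e⁻) = 43.47 mol.
n(Au) = n(e⁻)/3 = 14.49 mol, so m = 14.49 × 196.97 = 2854 g.
Volume = m/ρ = 2854 / 19.3 = 147.9 cm³.
Thickness = V/A = 147.9 / 558 = 0.265 cm = 2650 μm.

2650 μm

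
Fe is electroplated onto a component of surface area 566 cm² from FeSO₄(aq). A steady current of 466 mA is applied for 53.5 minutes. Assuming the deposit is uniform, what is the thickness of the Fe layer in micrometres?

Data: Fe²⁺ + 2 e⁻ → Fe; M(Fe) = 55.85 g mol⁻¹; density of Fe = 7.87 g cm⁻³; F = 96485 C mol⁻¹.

Q = I·t = 0.4660 × 3210.0 = 1496 C; n(e⁻) = 0.01550 mol.
n(Fe) = n(e⁻)/2 = 0.007752 mol, so m = 0.007752 × 55.85 = 0.4329 g.
Volume = m/ρ = 0.4329 / 7.87 = 0.05501 cm³.
Thickness = V/A = 0.05501 / 566 = 9.72 × 10⁻⁵ cm = 0.972 μm.

0.972 μm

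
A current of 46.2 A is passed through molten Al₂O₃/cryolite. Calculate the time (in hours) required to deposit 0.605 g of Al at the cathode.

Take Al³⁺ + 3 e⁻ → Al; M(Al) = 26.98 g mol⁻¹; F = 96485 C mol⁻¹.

0.0390 h

n(Al) = m/M = 0.605 / 26.98 = 0.02242 mol.
Each Al atom requires 3 electrons, so n(e⁻) = 3 × 0.02242 = 0.06727 mol.
Q = n(e⁻)·F = 0.06727 × 96485 = 6491 C.
t = Q/I = 6491 / 46.20 A = 140.5 s = 0.0390 h.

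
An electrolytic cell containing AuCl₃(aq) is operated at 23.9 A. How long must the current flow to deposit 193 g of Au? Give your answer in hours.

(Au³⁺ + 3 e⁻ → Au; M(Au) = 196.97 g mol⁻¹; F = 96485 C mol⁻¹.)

3.30 h

n(Au) = m/M = 193 / 196.97 = 0.9798 mol.
Each Au atom requires 3 electrons, so n(e⁻) = 3 × 0.9798 = 2.940 mol.
Q = n(e⁻)·F = 2.940 × 96485 = 283600 C.
t = Q/I = 283600 / 23.90 A = 11870 s = 3.30 h.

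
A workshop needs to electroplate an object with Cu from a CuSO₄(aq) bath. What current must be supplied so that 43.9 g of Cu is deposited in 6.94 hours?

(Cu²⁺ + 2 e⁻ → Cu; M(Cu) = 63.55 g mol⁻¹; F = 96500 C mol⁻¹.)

5.34 A

n(Cu) = 43.9 / 63.55 = 0.6908 mol.
n(e⁻) = 2 × 0.6908 = 1.382 mol.
Q = n(e⁻)·F = 1.382 × 96500 = 133300 C.
I = Q/t = 133300 / 24984 s = 5.34 A.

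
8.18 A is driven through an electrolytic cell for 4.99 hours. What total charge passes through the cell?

Q = I·t = 8.180 A × 17964 s = 1.47 × 10⁵ C.

1.47 × 10⁵ C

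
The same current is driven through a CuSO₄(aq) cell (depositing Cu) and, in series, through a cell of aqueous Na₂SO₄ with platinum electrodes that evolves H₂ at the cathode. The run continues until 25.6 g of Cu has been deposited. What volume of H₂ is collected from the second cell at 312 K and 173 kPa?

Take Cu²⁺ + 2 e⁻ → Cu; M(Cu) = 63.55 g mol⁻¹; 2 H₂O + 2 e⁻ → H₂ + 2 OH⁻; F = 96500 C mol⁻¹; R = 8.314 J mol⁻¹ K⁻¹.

6.04 L

n(Cu) = 25.6 / 63.55 = 0.4028 mol, so n(e⁻) = 2 × 0.4028 = 0.8057 mol.
The cells are in series, so the same 0.8057 mol of electrons passes through the second cell.
2 H₂O + 2 e⁻ → H₂ + 2 OH⁻ — 2 mol e⁻ per mol H₂, so n(H₂) = 0.8057/2 = 0.4028 mol.
V = nRT/P = (0.4028 × 8.314 × 312) / (173 × 10³) = 0.00604 m³ = 6.04 L.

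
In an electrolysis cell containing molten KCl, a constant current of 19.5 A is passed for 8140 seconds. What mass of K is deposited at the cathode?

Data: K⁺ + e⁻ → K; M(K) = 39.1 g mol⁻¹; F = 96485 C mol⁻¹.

Q = I·t = 19.50 A × 8140.0 s = 158700 C.
n(e⁻) = Q/F = 158700 / 96485 = 1.645 mol.
K⁺ + e⁻ → K, so n(K) = n(e⁻)/1 = 1.645 mol.
m = n·M = 1.645 × 39.1 = 64.3 g.

64.3 g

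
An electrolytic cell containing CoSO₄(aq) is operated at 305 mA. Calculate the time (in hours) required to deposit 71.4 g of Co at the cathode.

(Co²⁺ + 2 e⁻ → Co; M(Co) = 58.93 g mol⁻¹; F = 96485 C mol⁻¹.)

213 h

n(Co) = m/M = 71.4 / 58.93 = 1.212 mol.
Each Co atom requires 2 electrons, so n(e⁻) = 2 × 1.212 = 2.423 mol.
Q = n(e⁻)·F = 2.423 × 96485 = 233800 C.
t = Q/I = 233800 / 0.3050 A = 766600 s = 213 h.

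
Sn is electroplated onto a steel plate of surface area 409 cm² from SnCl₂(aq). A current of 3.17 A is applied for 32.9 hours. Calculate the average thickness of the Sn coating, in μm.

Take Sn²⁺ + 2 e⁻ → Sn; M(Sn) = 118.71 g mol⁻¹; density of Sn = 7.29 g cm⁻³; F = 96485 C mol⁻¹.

775 μm

Q = I·t = 3.170 × 118440 = 375500 C; n(e⁻) = 3.891 mol.
n(Sn) = n(e⁻)/2 = 1.946 mol, so m = 1.946 × 118.71 = 231.0 g.
Volume = m/ρ = 231.0 / 7.29 = 31.68 cm³.
Thickness = V/A = 31.68 / 409 = 0.0775 cm = 775 μm.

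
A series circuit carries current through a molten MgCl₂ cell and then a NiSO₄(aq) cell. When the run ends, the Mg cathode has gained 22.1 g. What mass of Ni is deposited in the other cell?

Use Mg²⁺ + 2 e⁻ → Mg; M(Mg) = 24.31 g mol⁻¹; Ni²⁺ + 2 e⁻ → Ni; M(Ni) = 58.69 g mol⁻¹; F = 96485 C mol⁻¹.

53.4 g

n(Mg) = 22.1 / 24.31 = 0.9091 mol.
Since Mg²⁺ + 2 e⁻ → Mg, n(e⁻) passed = 2 × 0.9091 = 1.818 mol.
Cells in series carry the same charge, so the same 1.818 mol of electrons passes through cell 2.
Ni²⁺ + 2 e⁻ → Ni, so n(Ni) = 1.818 / 2 = 0.9091 mol.
m(Ni) = 0.9091 × 58.69 = 53.4 g.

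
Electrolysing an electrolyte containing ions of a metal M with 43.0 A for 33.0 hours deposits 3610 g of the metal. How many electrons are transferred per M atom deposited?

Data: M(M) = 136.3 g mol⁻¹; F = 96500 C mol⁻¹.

2

Q = I·t = 43.00 A × 118800 s = 5108000 C, so n(e⁻) = 5108000/96500 = 52.94 mol.
n(M) deposited = 3610 / 136.3 = 26.49 mol.
Electrons per atom = n(e⁻)/n(M) = 52.94 / 26.49 = 2.00 ≈ 2, so the ion is M²⁺.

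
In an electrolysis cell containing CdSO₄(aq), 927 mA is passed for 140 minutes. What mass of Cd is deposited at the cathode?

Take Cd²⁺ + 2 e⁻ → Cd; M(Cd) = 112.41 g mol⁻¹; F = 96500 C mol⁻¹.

4.54 g

Q = I·t = 0.9270 A × 8400.0 s = 7787 C.
n(e⁻) = Q/F = 7787 / 96500 = 0.08069 mol.
Cd²⁺ + 2 e⁻ → Cd, so n(Cd) = n(e⁻)/2 = 0.04035 mol.
m = n·M = 0.04035 × 112.41 = 4.54 g.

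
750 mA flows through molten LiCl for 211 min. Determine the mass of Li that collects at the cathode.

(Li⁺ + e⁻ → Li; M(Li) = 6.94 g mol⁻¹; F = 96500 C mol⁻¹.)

0.683 g

Q = I·t = 0.7500 A × 12660 s = 9495 C.
n(e⁻) = Q/F = 9495 / 96500 = 0.09839 mol.
Li⁺ + e⁻ → Li, so n(Li) = n(e⁻)/1 = 0.09839 mol.
m = n·M = 0.09839 × 6.94 = 0.683 g.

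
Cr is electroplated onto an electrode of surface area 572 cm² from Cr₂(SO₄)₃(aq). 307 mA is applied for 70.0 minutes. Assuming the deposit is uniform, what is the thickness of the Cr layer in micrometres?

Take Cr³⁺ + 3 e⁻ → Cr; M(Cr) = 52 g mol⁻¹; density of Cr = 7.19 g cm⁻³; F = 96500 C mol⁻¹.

0.563 μm

Q = I·t = 0.3070 × 4200.0 = 1289 C; n(e⁻) = 0.01336 mol.
n(Cr) = n(e⁻)/3 = 0.004454 mol, so m = 0.004454 × 52 = 0.2316 g.
Volume = m/ρ = 0.2316 / 7.19 = 0.03221 cm³.
Thickness = V/A = 0.03221 / 572 = 5.63 × 10⁻⁵ cm = 0.563 μm.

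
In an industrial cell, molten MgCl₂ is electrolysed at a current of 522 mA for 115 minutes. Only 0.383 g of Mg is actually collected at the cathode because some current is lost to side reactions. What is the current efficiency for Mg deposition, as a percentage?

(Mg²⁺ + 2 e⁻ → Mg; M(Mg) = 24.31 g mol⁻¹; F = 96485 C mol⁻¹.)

Q = I·t = 0.5220 × 6900.0 = 3602 C; n(e⁻) = 3602/96485 = 0.03733 mol.
Theoretical n(Mg) = n(e⁻)/2 = 0.01867 mol, i.e. m_theo = 0.01867 × 24.31 = 0.4537 g.
Efficiency = m_actual / m_theo = 0.383 / 0.4537 = 84.4 %.

84.4 %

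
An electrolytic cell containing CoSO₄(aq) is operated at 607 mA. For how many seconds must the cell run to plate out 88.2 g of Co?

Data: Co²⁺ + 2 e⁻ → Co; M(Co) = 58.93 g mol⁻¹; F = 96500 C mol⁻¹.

4.76 × 10⁵ s

n(Co) = m/M = 88.2 / 58.93 = 1.497 mol.
Each Co atom requires 2 electrons, so n(e⁻) = 2 × 1.497 = 2.993 mol.
Q = n(e⁻)·F = 2.993 × 96500 = 288900 C.
t = Q/I = 288900 / 0.6070 A = 475900 s.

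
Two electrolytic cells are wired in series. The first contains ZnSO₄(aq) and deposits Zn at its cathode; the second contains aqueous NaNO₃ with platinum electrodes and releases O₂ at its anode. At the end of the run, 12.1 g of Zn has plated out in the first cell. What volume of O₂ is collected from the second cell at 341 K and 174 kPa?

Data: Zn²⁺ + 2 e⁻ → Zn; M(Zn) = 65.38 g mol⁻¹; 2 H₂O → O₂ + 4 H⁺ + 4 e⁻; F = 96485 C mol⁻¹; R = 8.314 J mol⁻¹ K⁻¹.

1.51 L

n(Zn) = 12.1 / 65.38 = 0.1851 mol, so n(e⁻) = 2 × 0.1851 = 0.3701 mol.
The cells are in series, so the same 0.3701 mol of electrons passes through the second cell.
2 H₂O → O₂ + 4 H⁺ + 4 e⁻ — 4 mol e⁻ per mol O₂, so n(O₂) = 0.3701/4 = 0.09254 mol.
V = nRT/P = (0.09254 × 8.314 × 341) / (174 × 10³) = 0.00151 m³ = 1.51 L.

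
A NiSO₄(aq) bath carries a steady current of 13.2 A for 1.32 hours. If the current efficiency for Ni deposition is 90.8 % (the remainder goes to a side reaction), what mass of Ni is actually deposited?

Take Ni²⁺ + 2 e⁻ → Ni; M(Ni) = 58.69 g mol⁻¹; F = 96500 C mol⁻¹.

Q = I·t = 13.20 × 4752.0 = 62730 C.
n(e⁻) = 62730/96500 = 0.6500 mol; theoretically n(Ni) = 0.6500/2 = 0.3250 mol, m_theo = 19.07 g.
At 90.8 % efficiency, m_actual = 0.908 × 19.07 = 17.3 g.

17.3 g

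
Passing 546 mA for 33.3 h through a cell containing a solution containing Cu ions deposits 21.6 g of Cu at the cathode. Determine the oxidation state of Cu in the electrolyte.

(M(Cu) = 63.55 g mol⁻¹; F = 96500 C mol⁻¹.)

+2

Q = I·t = 0.5460 A × 119880 s = 65450 C, so n(e⁻) = 65450/96500 = 0.6783 mol.
n(Cu) deposited = 21.6 / 63.55 = 0.3399 mol.
Electrons per atom = n(e⁻)/n(Cu) = 0.6783 / 0.3399 = 2.00 ≈ 2, so the ion is Cu²⁺.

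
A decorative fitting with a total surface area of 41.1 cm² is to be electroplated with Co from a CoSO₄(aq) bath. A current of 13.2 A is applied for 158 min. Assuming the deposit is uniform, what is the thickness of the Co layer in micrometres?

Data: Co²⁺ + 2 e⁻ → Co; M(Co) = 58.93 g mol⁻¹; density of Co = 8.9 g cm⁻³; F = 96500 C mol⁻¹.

Q = I·t = 13.20 × 9480.0 = 125100 C; n(e⁻) = 1.297 mol.
n(Co) = n(e⁻)/2 = 0.6484 mol, so m = 0.6484 × 58.93 = 38.21 g.
Volume = m/ρ = 38.21 / 8.9 = 4.293 cm³.
Thickness = V/A = 4.293 / 41.1 = 0.104 cm = 1040 μm.

1040 μm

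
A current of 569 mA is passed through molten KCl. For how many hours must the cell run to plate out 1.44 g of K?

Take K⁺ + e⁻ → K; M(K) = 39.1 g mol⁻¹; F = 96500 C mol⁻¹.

n(K) = m/M = 1.44 / 39.1 = 0.03683 mol.
Each K atom requires 1 electron, so n(e⁻) = 1 × 0.03683 = 0.03683 mol.
Q = n(e⁻)·F = 0.03683 × 96500 = 3554 C.
t = Q/I = 3554 / 0.5690 A = 6246 s = 1.73 h.

1.73 h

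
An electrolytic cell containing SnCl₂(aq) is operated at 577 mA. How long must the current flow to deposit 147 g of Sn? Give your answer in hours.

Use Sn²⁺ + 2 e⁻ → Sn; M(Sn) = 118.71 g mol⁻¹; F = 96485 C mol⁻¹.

n(Sn) = m/M = 147 / 118.71 = 1.238 mol.
Each Sn atom requires 2 electrons, so n(e⁻) = 2 × 1.238 = 2.477 mol.
Q = n(e⁻)·F = 2.477 × 96485 = 239000 C.
t = Q/I = 239000 / 0.5770 A = 414100 s = 115 h.

115 h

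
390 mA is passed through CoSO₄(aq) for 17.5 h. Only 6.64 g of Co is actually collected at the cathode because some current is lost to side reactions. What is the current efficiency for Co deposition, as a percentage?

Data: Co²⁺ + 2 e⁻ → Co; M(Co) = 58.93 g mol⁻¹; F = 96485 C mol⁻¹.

88.5 %

Q = I·t = 0.3900 × 63000 = 24570 C; n(e⁻) = 24570/96485 = 0.2547 mol.
Theoretical n(Co) = n(e⁻)/2 = 0.1273 mol, i.e. m_theo = 0.1273 × 58.93 = 7.503 g.
Efficiency = m_actual / m_theo = 6.64 / 7.503 = 88.5 %.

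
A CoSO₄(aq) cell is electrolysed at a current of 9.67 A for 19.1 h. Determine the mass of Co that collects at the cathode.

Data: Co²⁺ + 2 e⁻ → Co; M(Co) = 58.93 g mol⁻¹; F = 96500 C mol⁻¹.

203 g

Q = I·t = 9.670 A × 68760 s = 664900 C.
n(e⁻) = Q/F = 664900 / 96500 = 6.890 mol.
Co²⁺ + 2 e⁻ → Co, so n(Co) = n(e⁻)/2 = 3.445 mol.
m = n·M = 3.445 × 58.93 = 203 g.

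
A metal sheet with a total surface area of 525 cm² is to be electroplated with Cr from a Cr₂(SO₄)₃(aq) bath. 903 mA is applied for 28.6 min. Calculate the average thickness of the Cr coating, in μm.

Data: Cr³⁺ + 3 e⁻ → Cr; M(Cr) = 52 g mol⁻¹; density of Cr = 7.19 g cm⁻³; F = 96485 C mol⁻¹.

0.737 μm

Q = I·t = 0.9030 × 1716.0 = 1550 C; n(e⁻) = 0.01606 mol.
n(Cr) = n(e⁻)/3 = 0.005353 mol, so m = 0.005353 × 52 = 0.2784 g.
Volume = m/ρ = 0.2784 / 7.19 = 0.03872 cm³.
Thickness = V/A = 0.03872 / 525 = 7.37 × 10⁻⁵ cm = 0.737 μm.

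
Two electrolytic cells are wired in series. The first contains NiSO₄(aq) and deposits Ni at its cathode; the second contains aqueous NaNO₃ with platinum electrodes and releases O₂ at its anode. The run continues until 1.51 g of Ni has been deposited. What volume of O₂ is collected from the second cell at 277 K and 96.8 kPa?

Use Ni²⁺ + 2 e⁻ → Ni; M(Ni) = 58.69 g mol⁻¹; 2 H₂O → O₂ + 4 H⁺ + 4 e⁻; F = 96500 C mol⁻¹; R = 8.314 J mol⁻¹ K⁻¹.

0.306 L

n(Ni) = 1.51 / 58.69 = 0.02573 mol, so n(e⁻) = 2 × 0.02573 = 0.05146 mol.
The cells are in series, so the same 0.05146 mol of electrons passes through the second cell.
2 H₂O → O₂ + 4 H⁺ + 4 e⁻ — 4 mol e⁻ per mol O₂, so n(O₂) = 0.05146/4 = 0.01286 mol.
V = nRT/P = (0.01286 × 8.314 × 277) / (96.8 × 10³) = 3.06 × 10⁻⁴ m³ = 0.306 L.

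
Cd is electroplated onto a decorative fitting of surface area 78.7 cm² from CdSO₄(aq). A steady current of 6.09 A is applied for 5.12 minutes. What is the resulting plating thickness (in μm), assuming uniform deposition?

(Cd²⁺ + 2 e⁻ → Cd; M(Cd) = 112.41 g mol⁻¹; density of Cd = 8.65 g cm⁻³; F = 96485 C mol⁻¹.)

Q = I·t = 6.090 × 307.20 = 1871 C; n(e⁻) = 0.01939 mol.
n(Cd) = n(e⁻)/2 = 0.009695 mol, so m = 0.009695 × 112.41 = 1.090 g.
Volume = m/ρ = 1.090 / 8.65 = 0.1260 cm³.
Thickness = V/A = 0.1260 / 78.7 = 0.00160 cm = 16.0 μm.

16.0 μm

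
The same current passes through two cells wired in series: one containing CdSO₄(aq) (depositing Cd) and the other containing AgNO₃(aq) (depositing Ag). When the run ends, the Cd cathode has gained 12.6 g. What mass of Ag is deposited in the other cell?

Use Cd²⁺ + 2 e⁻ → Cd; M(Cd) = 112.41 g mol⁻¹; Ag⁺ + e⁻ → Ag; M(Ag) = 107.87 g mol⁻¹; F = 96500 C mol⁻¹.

n(Cd) = 12.6 / 112.41 = 0.1121 mol.
Since Cd²⁺ + 2 e⁻ → Cd, n(e⁻) passed = 2 × 0.1121 = 0.2242 mol.
Cells in series carry the same charge, so the same 0.2242 mol of electrons passes through cell 2.
Ag⁺ + e⁻ → Ag, so n(Ag) = 0.2242 / 1 = 0.2242 mol.
m(Ag) = 0.2242 × 107.87 = 24.2 g.

24.2 g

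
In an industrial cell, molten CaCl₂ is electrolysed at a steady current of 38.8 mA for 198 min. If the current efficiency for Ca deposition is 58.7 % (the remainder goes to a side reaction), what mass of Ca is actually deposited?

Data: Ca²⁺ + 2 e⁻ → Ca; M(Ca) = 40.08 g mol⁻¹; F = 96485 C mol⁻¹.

0.0562 g

Q = I·t = 0.03880 × 11880 = 460.9 C.
n(e⁻) = 460.9/96485 = 0.004777 mol; theoretically n(Ca) = 0.004777/2 = 0.002389 mol, m_theo = 0.09574 g.
At 58.7 % efficiency, m_actual = 0.587 × 0.09574 = 0.0562 g.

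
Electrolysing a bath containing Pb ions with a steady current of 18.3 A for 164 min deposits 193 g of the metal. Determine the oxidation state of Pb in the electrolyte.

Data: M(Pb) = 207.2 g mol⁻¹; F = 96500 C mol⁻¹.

Q = I·t = 18.30 A × 9840.0 s = 180100 C, so n(e⁻) = 180100/96500 = 1.866 mol.
n(Pb) deposited = 193 / 207.2 = 0.9315 mol.
Electrons per atom = n(e⁻)/n(Pb) = 1.866 / 0.9315 = 2.00 ≈ 2, so the ion is Pb²⁺.

+2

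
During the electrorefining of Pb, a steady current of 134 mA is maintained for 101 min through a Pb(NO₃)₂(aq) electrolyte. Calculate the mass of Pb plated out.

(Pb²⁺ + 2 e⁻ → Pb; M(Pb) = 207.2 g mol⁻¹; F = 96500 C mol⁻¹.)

Q = I·t = 0.1340 A × 6060.0 s = 812.0 C.
n(e⁻) = Q/F = 812.0 / 96500 = 0.008415 mol.
Pb²⁺ + 2 e⁻ → Pb, so n(Pb) = n(e⁻)/2 = 0.004207 mol.
m = n·M = 0.004207 × 207.2 = 0.872 g.

0.872 g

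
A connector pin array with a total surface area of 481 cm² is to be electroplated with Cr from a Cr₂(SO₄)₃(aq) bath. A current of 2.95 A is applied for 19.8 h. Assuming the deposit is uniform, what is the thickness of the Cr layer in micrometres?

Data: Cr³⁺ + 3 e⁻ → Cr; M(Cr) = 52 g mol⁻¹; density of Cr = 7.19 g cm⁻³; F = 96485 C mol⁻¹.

Q = I·t = 2.950 × 71280 = 210300 C; n(e⁻) = 2.179 mol.
n(Cr) = n(e⁻)/3 = 0.7265 mol, so m = 0.7265 × 52 = 37.78 g.
Volume = m/ρ = 37.78 / 7.19 = 5.254 cm³.
Thickness = V/A = 5.254 / 481 = 0.0109 cm = 109 μm.

109 μm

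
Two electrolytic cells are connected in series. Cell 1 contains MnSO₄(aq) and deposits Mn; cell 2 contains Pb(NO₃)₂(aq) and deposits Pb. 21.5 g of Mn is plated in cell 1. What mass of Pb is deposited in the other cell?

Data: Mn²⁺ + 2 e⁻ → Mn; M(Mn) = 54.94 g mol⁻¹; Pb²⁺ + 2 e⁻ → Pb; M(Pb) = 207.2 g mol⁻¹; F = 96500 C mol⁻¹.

n(Mn) = 21.5 / 54.94 = 0.3913 mol.
Since Mn²⁺ + 2 e⁻ → Mn, n(e⁻) passed = 2 × 0.3913 = 0.7827 mol.
Cells in series carry the same charge, so the same 0.7827 mol of electrons passes through cell 2.
Pb²⁺ + 2 e⁻ → Pb, so n(Pb) = 0.7827 / 2 = 0.3913 mol.
m(Pb) = 0.3913 × 207.2 = 81.1 g.

81.1 g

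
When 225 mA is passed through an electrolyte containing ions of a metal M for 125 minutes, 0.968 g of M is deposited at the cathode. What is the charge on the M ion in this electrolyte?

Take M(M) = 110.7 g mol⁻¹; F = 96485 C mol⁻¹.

+2

Q = I·t = 0.2250 A × 7500.0 s = 1688 C, so n(e⁻) = 1688/96485 = 0.01749 mol.
n(M) deposited = 0.968 / 110.7 = 0.008744 mol.
Electrons per atom = n(e⁻)/n(M) = 0.01749 / 0.008744 = 2.00 ≈ 2, so the ion is M²⁺.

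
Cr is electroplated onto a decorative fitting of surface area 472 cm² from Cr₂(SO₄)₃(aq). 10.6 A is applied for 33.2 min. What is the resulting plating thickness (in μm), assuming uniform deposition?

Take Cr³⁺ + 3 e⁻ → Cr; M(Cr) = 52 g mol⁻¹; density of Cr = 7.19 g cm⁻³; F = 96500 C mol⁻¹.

Q = I·t = 10.60 × 1992.0 = 21120 C; n(e⁻) = 0.2188 mol.
n(Cr) = n(e⁻)/3 = 0.07294 mol, so m = 0.07294 × 52 = 3.793 g.
Volume = m/ρ = 3.793 / 7.19 = 0.5275 cm³.
Thickness = V/A = 0.5275 / 472 = 0.00112 cm = 11.2 μm.

11.2 μm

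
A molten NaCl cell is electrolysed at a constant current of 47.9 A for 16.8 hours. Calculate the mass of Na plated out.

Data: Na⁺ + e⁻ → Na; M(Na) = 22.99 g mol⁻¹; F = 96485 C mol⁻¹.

690 g

Q = I·t = 47.90 A × 60480 s = 2897000 C.
n(e⁻) = Q/F = 2897000 / 96485 = 30.03 mol.
Na⁺ + e⁻ → Na, so n(Na) = n(e⁻)/1 = 30.03 mol.
m = n·M = 30.03 × 22.99 = 690 g.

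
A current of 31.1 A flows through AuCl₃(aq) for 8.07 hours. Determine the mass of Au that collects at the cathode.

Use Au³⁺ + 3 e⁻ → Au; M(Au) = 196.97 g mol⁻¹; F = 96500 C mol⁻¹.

615 g

Q = I·t = 31.10 A × 29052 s = 903500 C.
n(e⁻) = Q/F = 903500 / 96500 = 9.363 mol.
Au³⁺ + 3 e⁻ → Au, so n(Au) = n(e⁻)/3 = 3.121 mol.
m = n·M = 3.121 × 196.97 = 615 g.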